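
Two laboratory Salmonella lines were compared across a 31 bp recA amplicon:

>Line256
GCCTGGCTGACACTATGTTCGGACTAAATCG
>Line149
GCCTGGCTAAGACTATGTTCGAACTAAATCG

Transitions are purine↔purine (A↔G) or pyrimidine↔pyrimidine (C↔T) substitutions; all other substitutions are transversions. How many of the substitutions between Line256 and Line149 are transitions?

2

Mismatches occur at site 9 (G/A, transition), site 11 (C/G, transversion), site 22 (G/A, transition).
Of the 3 differences, 2 transitions and 1 transversion, so the answer is 2.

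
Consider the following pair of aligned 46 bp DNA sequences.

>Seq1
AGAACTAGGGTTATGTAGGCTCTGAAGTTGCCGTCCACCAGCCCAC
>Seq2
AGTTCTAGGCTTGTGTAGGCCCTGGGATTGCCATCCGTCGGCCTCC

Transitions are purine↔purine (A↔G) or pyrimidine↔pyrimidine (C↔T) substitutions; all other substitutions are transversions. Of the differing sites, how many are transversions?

Mismatches occur at site 3 (A/T, transversion), site 4 (A/T, transversion), site 10 (G/C, transversion), site 13 (A/G, transition), site 21 (T/C, transition), site 25 (A/G, transition), site 26 (A/G, transition), site 27 (G/A, transition), site 33 (G/A, transition), site 37 (A/G, transition), site 38 (C/T, transition), site 40 (A/G, transition), site 44 (C/T, transition), site 45 (A/C, transversion).
Of the 14 differences, 10 transitions and 4 transversions, so the answer is 4.

4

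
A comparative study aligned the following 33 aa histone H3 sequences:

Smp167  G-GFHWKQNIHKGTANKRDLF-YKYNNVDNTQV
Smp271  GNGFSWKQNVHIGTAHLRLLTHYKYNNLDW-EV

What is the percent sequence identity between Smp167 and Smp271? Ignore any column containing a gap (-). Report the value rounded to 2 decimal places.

Excluding the 3 gap columns leaves 30 comparable sites.
The sequences differ at positions 5 (H/S), 10 (I/V), 12 (K/I), 16 (N/H), 17 (K/L), 19 (D/L), 21 (F/T), 28 (V/L), 30 (N/W), 32 (Q/E).
20 of the 30 comparable sites match, so the percent identity is 20/30 × 100 = 66.67%.

66.67%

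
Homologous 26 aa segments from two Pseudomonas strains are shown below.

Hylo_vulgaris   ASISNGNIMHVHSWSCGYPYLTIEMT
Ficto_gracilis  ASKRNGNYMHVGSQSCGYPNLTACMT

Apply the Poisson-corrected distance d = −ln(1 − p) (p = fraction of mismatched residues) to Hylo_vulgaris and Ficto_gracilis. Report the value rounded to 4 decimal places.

Differing sites — 3:I/K; 4:S/R; 8:I/Y; 12:H/G; 14:W/Q; 20:Y/N; 23:I/A; 24:E/C.
p = 8/26 = 0.307692.
d = −ln(1 − 0.307692) = −ln(0.692308) = 0.3677.

0.3677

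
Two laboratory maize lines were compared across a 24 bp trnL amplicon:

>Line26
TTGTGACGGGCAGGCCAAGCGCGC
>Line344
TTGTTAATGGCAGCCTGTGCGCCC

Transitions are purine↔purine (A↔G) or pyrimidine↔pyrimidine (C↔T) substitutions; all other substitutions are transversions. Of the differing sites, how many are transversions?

Mismatches occur at site 5 (G↔T, transversion), site 7 (C↔A, transversion), site 8 (G↔T, transversion), site 14 (G↔C, transversion), site 16 (C↔T, transition), site 17 (A↔G, transition), site 18 (A↔T, transversion), site 23 (G↔C, transversion).
Of the 8 differences, 2 transitions and 6 transversions, so the answer is 6.

6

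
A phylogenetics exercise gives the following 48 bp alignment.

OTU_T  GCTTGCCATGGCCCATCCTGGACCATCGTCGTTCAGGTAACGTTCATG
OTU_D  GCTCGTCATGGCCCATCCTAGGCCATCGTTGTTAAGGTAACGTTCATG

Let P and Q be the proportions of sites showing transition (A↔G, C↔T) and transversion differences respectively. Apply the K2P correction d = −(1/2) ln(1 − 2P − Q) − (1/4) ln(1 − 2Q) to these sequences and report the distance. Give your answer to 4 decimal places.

The sequences differ at positions 4 (T/C, transition), 6 (C/T, transition), 20 (G/A, transition), 22 (A/G, transition), 30 (C/T, transition), 34 (C/A, transversion).
Of the 6 differences, 5 transitions and 1 transversion over 48 sites: P = 5/48 = 0.104167, Q = 1/48 = 0.020833.
d = −0.5·ln(0.770833) − 0.25·ln(0.958334) = −0.5·(-0.260284) − 0.25·(-0.042559) = 0.1408.

0.1408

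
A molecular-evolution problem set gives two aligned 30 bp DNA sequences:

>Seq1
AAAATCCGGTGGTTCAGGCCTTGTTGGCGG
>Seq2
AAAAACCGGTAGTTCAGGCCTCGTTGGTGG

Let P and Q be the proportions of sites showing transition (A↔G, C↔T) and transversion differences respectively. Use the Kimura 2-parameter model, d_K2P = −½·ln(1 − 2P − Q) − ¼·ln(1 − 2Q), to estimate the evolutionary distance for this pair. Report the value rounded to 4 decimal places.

Mismatches occur at site 5 (T↔A, transversion), site 11 (G↔A, transition), site 22 (T↔C, transition), site 28 (C↔T, transition).
Of the 4 differences, 3 transitions and 1 transversion over 30 sites: P = 3/30 = 0.100000, Q = 1/30 = 0.033333.
d = −0.5·ln(0.766667) − 0.25·ln(0.933334) = −0.5·(-0.265703) − 0.25·(-0.068992) = 0.1501.

0.1501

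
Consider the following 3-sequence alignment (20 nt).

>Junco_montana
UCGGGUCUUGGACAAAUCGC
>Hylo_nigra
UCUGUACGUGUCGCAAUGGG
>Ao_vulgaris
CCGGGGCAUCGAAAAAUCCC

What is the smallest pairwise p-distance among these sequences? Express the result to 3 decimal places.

0.300

Pairwise Hamming distances:
  Junco_montana vs Hylo_nigra: 10
  Junco_montana vs Ao_vulgaris: 6
  Hylo_nigra vs Ao_vulgaris: 13
The smallest is 6 mismatches, between Junco_montana and Ao_vulgaris; p = 6/20 = 0.300.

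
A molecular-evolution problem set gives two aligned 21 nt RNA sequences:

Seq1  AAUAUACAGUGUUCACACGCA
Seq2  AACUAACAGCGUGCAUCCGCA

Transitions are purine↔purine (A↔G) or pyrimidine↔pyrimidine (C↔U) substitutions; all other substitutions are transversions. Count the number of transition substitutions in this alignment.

Mismatches occur at site 3 (U→C, transition), site 4 (A→U, transversion), site 5 (U→A, transversion), site 10 (U→C, transition), site 13 (U→G, transversion), site 16 (C→U, transition), site 17 (A→C, transversion).
Of the 7 differences, 3 transitions and 4 transversions, so the answer is 3.

3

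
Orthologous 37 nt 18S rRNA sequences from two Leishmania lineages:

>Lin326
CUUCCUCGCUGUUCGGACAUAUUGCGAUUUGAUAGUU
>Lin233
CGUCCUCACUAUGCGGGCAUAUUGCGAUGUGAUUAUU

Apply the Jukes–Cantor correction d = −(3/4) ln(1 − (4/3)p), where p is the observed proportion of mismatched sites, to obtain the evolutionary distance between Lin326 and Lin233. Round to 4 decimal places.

0.2551

The sequences differ at positions 2 (U/G), 8 (G/A), 11 (G/A), 13 (U/G), 17 (A/G), 29 (U/G), 34 (A/U), 35 (G/A).
p = 8/37 = 0.216216.
d = −0.75 · ln(1 − (4/3)·0.216216) = −0.75 · ln(0.711712) = −0.75 · (-0.340082) = 0.2551.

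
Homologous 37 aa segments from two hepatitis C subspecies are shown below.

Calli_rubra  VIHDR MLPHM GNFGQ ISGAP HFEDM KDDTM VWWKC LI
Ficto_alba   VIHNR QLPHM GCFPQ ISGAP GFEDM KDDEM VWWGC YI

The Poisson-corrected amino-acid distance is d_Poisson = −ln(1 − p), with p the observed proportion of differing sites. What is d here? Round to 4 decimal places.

0.2436

Mismatches occur at site 4 (D/N), site 6 (M/Q), site 12 (N/C), site 14 (G/P), site 21 (H/G), site 29 (T/E), site 34 (K/G), site 36 (L/Y).
p = 8/37 = 0.216216.
d = −ln(1 − 0.216216) = −ln(0.783784) = 0.2436.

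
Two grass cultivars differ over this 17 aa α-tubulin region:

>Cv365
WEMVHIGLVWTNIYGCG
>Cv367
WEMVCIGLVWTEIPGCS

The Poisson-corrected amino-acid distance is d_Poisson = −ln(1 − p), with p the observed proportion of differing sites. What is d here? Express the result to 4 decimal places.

Mismatches occur at site 5 (H→C), site 12 (N→E), site 14 (Y→P), site 17 (G→S).
p = 4/17 = 0.235294.
d = −ln(1 − 0.235294) = −ln(0.764706) = 0.2683.

0.2683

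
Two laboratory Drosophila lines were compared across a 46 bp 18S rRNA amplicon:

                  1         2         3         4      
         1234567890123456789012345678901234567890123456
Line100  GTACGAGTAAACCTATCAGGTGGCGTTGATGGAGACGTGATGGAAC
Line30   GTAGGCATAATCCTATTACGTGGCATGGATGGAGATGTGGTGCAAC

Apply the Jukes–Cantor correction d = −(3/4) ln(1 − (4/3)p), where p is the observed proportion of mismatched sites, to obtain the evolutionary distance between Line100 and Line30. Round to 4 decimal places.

0.2880

The sequences differ at positions 4 (C/G), 6 (A/C), 7 (G/A), 11 (A/T), 17 (C/T), 19 (G/C), 25 (G/A), 27 (T/G), 36 (C/T), 40 (A/G), 43 (G/C).
p = 11/46 = 0.239130.
d = −0.75 · ln(1 − (4/3)·0.239130) = −0.75 · ln(0.681160) = −0.75 · (-0.383958) = 0.2880.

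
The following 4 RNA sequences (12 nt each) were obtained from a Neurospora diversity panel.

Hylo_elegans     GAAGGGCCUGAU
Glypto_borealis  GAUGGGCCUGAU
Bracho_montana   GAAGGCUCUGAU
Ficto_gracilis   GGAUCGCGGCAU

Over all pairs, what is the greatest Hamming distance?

Pairwise Hamming distances:
  Hylo_elegans vs Glypto_borealis: 1
  Hylo_elegans vs Bracho_montana: 2
  Hylo_elegans vs Ficto_gracilis: 6
  Glypto_borealis vs Bracho_montana: 3
  Glypto_borealis vs Ficto_gracilis: 7
  Bracho_montana vs Ficto_gracilis: 8
The largest is 8, between Bracho_montana and Ficto_gracilis.

8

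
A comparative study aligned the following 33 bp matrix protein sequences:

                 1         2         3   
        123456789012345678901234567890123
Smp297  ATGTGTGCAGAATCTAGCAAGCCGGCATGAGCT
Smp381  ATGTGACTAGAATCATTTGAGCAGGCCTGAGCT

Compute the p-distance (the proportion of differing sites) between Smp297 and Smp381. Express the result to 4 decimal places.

0.3030

The sequences differ at positions 6 (T/A), 7 (G/C), 8 (C/T), 15 (T/A), 16 (A/T), 17 (G/T), 18 (C/T), 19 (A/G), 23 (C/A), 27 (A/C).
There are 10 differences over 33 sites, so p = 10/33 = 0.3030.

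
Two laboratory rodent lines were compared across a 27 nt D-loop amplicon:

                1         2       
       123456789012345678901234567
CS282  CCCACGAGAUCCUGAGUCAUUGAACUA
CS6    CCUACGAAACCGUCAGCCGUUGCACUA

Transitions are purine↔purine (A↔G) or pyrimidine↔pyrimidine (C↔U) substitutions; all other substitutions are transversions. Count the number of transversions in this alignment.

3

Mismatches occur at site 3 (C→U, transition), site 8 (G→A, transition), site 10 (U→C, transition), site 12 (C→G, transversion), site 14 (G→C, transversion), site 17 (U→C, transition), site 19 (A→G, transition), site 23 (A→C, transversion).
Of the 8 differences, 5 transitions and 3 transversions, so the answer is 3.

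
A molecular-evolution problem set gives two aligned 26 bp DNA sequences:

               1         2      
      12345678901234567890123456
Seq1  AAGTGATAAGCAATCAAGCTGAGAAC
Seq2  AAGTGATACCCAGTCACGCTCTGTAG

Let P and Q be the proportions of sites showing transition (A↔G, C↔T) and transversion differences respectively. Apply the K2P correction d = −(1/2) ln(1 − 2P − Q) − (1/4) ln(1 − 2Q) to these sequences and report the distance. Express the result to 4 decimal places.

Mismatches occur at site 9 (A/C, transversion), site 10 (G/C, transversion), site 13 (A/G, transition), site 17 (A/C, transversion), site 21 (G/C, transversion), site 22 (A/T, transversion), site 24 (A/T, transversion), site 26 (C/G, transversion).
Of the 8 differences, 1 transition and 7 transversions over 26 sites: P = 1/26 = 0.038462, Q = 7/26 = 0.269231.
d = −0.5·ln(0.653845) − 0.25·ln(0.461538) = −0.5·(-0.424885) − 0.25·(-0.773191) = 0.4057.

0.4057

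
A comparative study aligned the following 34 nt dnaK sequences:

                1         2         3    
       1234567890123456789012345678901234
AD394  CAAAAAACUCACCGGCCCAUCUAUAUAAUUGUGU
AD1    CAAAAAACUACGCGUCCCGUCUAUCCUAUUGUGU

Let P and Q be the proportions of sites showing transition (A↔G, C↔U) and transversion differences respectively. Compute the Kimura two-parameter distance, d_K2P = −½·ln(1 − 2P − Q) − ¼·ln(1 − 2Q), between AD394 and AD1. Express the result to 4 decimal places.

0.2830

Mismatches occur at site 10 (C↔A, transversion), site 11 (A↔C, transversion), site 12 (C↔G, transversion), site 15 (G↔U, transversion), site 19 (A↔G, transition), site 25 (A↔C, transversion), site 26 (U↔C, transition), site 27 (A↔U, transversion).
Of the 8 differences, 2 transitions and 6 transversions over 34 sites: P = 2/34 = 0.058824, Q = 6/34 = 0.176471.
d = −0.5·ln(0.705881) − 0.25·ln(0.647058) = −0.5·(-0.348309) − 0.25·(-0.435319) = 0.2830.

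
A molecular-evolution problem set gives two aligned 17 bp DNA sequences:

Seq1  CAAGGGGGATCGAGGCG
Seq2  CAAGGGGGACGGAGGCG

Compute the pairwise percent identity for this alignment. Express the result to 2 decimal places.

88.24%

Mismatches occur at site 10 (T→C), site 11 (C→G).
15 of the 17 sites match, so the percent identity is 15/17 × 100 = 88.24%.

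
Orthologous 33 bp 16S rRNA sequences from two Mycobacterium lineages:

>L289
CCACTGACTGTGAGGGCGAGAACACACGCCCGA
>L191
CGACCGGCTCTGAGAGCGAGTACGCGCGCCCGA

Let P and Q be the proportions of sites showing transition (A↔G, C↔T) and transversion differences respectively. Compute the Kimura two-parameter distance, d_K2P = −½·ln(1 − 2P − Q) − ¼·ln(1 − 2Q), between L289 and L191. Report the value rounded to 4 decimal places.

Differing sites — 2:C/G (Tv); 5:T/C (Ti); 7:A/G (Ti); 10:G/C (Tv); 15:G/A (Ti); 21:A/T (Tv); 24:A/G (Ti); 26:A/G (Ti).
Of the 8 differences, 5 transitions and 3 transversions over 33 sites: P = 5/33 = 0.151515, Q = 3/33 = 0.090909.
d = −0.5·ln(0.606061) − 0.25·ln(0.818182) = −0.5·(-0.500775) − 0.25·(-0.200670) = 0.3006.

0.3006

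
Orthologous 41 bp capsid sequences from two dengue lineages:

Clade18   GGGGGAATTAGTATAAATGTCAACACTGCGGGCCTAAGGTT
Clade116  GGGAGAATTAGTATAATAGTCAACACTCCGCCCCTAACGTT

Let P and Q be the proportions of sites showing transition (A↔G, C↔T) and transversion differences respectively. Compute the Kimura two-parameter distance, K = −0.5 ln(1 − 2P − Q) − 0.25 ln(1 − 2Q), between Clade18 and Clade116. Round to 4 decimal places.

0.1951

The sequences differ at positions 4 (G/A, transition), 17 (A/T, transversion), 18 (T/A, transversion), 28 (G/C, transversion), 31 (G/C, transversion), 32 (G/C, transversion), 38 (G/C, transversion).
Of the 7 differences, 1 transition and 6 transversions over 41 sites: P = 1/41 = 0.024390, Q = 6/41 = 0.146341.
d = −0.5·ln(0.804879) − 0.25·ln(0.707318) = −0.5·(-0.217063) − 0.25·(-0.346275) = 0.1951.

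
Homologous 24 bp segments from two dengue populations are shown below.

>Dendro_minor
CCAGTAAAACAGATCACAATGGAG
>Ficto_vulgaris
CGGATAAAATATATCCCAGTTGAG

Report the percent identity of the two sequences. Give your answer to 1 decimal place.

Differing sites — 2:C/G; 3:A/G; 4:G/A; 10:C/T; 12:G/T; 16:A/C; 19:A/G; 21:G/T.
16 of the 24 sites match, so the percent identity is 16/24 × 100 = 66.7%.

66.7%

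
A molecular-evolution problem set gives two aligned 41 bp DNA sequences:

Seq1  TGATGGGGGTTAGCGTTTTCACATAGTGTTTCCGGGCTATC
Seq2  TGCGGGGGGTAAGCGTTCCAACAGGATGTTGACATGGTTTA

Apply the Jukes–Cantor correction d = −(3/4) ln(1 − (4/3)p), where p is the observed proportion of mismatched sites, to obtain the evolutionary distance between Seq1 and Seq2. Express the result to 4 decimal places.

0.5510

The sequences differ at positions 3 (A/C), 4 (T/G), 11 (T/A), 18 (T/C), 19 (T/C), 20 (C/A), 24 (T/G), 25 (A/G), 26 (G/A), 31 (T/G), 32 (C/A), 34 (G/A), 35 (G/T), 37 (C/G), 39 (A/T), 41 (C/A).
p = 16/41 = 0.390244.
d = −0.75 · ln(1 − (4/3)·0.390244) = −0.75 · ln(0.479675) = −0.75 · (-0.734646) = 0.5510.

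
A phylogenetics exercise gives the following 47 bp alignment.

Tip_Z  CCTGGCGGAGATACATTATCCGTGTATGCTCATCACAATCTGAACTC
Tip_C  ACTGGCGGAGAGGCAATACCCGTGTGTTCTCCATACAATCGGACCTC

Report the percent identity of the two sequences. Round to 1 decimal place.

74.5%

The sequences differ at positions 1 (C/A), 12 (T/G), 13 (A/G), 16 (T/A), 19 (T/C), 26 (A/G), 28 (G/T), 32 (A/C), 33 (T/A), 34 (C/T), 41 (T/G), 44 (A/C).
35 of the 47 sites match, so the percent identity is 35/47 × 100 = 74.5%.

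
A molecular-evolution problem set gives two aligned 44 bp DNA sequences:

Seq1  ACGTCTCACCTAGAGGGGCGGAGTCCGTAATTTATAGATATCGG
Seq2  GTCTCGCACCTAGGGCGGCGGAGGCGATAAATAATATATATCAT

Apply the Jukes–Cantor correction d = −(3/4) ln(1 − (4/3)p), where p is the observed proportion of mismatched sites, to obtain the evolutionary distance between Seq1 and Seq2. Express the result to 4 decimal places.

The sequences differ at positions 1 (A/G), 2 (C/T), 3 (G/C), 6 (T/G), 14 (A/G), 16 (G/C), 24 (T/G), 26 (C/G), 27 (G/A), 31 (T/A), 33 (T/A), 37 (G/T), 43 (G/A), 44 (G/T).
p = 14/44 = 0.318182.
d = −0.75 · ln(1 − (4/3)·0.318182) = −0.75 · ln(0.575757) = −0.75 · (-0.552070) = 0.4141.

0.4141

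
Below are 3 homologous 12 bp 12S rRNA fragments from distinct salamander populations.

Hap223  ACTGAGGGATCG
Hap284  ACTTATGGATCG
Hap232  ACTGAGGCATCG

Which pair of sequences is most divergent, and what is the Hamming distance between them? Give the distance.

3

Pairwise Hamming distances:
  Hap223 vs Hap284: 2
  Hap223 vs Hap232: 1
  Hap284 vs Hap232: 3
The largest is 3, between Hap284 and Hap232.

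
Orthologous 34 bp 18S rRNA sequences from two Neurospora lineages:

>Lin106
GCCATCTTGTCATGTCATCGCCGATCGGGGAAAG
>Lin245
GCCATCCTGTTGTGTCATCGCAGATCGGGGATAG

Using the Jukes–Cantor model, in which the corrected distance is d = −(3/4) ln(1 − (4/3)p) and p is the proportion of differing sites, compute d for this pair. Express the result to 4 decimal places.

0.1637

Differing sites — 7:T/C; 11:C/T; 12:A/G; 22:C/A; 32:A/T.
p = 5/34 = 0.147059.
d = −0.75 · ln(1 − (4/3)·0.147059) = −0.75 · ln(0.803921) = −0.75 · (-0.218254) = 0.1637.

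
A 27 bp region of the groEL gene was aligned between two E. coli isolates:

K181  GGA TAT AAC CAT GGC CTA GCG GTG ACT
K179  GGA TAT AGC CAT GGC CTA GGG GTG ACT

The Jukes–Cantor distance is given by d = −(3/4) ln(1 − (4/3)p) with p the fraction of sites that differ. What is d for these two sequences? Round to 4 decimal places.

0.0780

Differing sites — 8:A/G; 20:C/G.
p = 2/27 = 0.074074.
d = −0.75 · ln(1 − (4/3)·0.074074) = −0.75 · ln(0.901235) = −0.75 · (-0.103989) = 0.0780.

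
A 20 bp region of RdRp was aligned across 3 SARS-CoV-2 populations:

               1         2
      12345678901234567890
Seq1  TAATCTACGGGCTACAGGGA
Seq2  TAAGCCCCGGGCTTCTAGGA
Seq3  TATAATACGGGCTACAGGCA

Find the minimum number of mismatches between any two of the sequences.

Pairwise Hamming distances:
  Seq1 vs Seq2: 6
  Seq1 vs Seq3: 4
  Seq2 vs Seq3: 9
The smallest is 4, between Seq1 and Seq3.

4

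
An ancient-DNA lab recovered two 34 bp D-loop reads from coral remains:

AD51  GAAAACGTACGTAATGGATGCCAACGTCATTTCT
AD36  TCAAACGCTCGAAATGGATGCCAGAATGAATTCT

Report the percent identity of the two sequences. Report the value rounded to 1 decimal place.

70.6%

The sequences differ at positions 1 (G/T), 2 (A/C), 8 (T/C), 9 (A/T), 12 (T/A), 24 (A/G), 25 (C/A), 26 (G/A), 28 (C/G), 30 (T/A).
24 of the 34 sites match, so the percent identity is 24/34 × 100 = 70.6%.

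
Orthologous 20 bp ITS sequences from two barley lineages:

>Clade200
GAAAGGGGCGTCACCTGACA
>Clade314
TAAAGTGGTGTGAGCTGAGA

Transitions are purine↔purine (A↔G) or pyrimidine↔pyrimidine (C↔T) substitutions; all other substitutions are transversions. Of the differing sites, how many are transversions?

5

The sequences differ at positions 1 (G/T, transversion), 6 (G/T, transversion), 9 (C/T, transition), 12 (C/G, transversion), 14 (C/G, transversion), 19 (C/G, transversion).
Of the 6 differences, 1 transition and 5 transversions, so the answer is 5.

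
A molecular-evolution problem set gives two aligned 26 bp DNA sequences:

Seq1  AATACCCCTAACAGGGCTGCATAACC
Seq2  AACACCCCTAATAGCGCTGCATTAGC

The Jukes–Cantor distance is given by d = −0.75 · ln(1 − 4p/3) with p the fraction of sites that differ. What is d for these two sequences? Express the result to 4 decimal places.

Differing sites — 3:T/C; 12:C/T; 15:G/C; 23:A/T; 25:C/G.
p = 5/26 = 0.192308.
d = −0.75 · ln(1 − (4/3)·0.192308) = −0.75 · ln(0.743589) = −0.75 · (-0.296267) = 0.2222.

0.2222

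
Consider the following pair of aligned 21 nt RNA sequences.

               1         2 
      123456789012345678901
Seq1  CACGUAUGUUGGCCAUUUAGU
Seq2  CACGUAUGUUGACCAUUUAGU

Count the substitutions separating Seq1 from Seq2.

The sequences differ at position 12 (G/A).
That gives 1 mismatch out of 21 aligned sites, so the Hamming distance is 1.

1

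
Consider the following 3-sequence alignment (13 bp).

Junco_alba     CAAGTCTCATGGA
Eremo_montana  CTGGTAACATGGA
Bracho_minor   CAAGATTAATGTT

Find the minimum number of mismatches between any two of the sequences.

4

Pairwise Hamming distances:
  Junco_alba vs Eremo_montana: 4
  Junco_alba vs Bracho_minor: 5
  Eremo_montana vs Bracho_minor: 8
The smallest is 4, between Junco_alba and Eremo_montana.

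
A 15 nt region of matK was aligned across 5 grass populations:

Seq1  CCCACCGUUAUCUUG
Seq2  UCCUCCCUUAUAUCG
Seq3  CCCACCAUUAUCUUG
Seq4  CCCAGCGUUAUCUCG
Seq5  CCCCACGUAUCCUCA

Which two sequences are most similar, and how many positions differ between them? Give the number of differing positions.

Pairwise Hamming distances:
  Seq1 vs Seq2: 5
  Seq1 vs Seq3: 1
  Seq1 vs Seq4: 2
  Seq1 vs Seq5: 7
  Seq2 vs Seq3: 5
  Seq2 vs Seq4: 5
  Seq2 vs Seq5: 9
  Seq3 vs Seq4: 3
  Seq3 vs Seq5: 8
  Seq4 vs Seq5: 6
The smallest is 1, between Seq1 and Seq3.

1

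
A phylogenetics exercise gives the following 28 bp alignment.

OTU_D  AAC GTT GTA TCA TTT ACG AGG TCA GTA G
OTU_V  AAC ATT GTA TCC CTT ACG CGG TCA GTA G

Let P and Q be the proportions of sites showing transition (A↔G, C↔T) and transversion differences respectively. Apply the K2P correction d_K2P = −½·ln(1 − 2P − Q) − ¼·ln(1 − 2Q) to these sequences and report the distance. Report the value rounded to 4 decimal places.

Mismatches occur at site 4 (G↔A, transition), site 12 (A↔C, transversion), site 13 (T↔C, transition), site 19 (A↔C, transversion).
Of the 4 differences, 2 transitions and 2 transversions over 28 sites: P = 2/28 = 0.071429, Q = 2/28 = 0.071429.
d = −0.5·ln(0.785713) − 0.25·ln(0.857142) = −0.5·(-0.241164) − 0.25·(-0.154152) = 0.1591.

0.1591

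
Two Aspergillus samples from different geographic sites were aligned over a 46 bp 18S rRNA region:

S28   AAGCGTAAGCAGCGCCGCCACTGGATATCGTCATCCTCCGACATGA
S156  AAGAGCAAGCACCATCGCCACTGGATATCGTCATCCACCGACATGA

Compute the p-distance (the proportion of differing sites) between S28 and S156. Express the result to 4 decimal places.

0.1304

The sequences differ at positions 4 (C/A), 6 (T/C), 12 (G/C), 14 (G/A), 15 (C/T), 37 (T/A).
There are 6 differences over 46 sites, so p = 6/46 = 0.1304.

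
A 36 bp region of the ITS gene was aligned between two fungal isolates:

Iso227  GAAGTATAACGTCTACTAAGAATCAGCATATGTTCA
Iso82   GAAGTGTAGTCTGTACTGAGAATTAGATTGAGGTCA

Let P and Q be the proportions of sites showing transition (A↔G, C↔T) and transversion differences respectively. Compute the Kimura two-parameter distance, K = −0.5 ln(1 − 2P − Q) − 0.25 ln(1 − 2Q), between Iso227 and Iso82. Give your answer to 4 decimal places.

Mismatches occur at site 6 (A/G, transition), site 9 (A/G, transition), site 10 (C/T, transition), site 11 (G/C, transversion), site 13 (C/G, transversion), site 18 (A/G, transition), site 24 (C/T, transition), site 27 (C/A, transversion), site 28 (A/T, transversion), site 30 (A/G, transition), site 31 (T/A, transversion), site 33 (T/G, transversion).
Of the 12 differences, 6 transitions and 6 transversions over 36 sites: P = 6/36 = 0.166667, Q = 6/36 = 0.166667.
d = −0.5·ln(0.499999) − 0.25·ln(0.666666) = −0.5·(-0.693149) − 0.25·(-0.405466) = 0.4479.

0.4479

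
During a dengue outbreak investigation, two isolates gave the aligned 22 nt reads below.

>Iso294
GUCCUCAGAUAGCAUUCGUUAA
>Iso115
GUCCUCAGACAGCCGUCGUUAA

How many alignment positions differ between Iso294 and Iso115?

The sequences differ at positions 10 (U/C), 14 (A/C), 15 (U/G).
That gives 3 mismatches out of 22 aligned sites, so the Hamming distance is 3.

3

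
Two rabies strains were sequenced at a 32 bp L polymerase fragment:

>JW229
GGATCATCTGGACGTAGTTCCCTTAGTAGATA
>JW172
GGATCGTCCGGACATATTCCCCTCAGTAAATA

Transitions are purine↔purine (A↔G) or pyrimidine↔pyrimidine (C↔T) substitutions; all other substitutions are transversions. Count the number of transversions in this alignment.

Differing sites — 6:A/G (Ti); 9:T/C (Ti); 14:G/A (Ti); 17:G/T (Tv); 19:T/C (Ti); 24:T/C (Ti); 29:G/A (Ti).
Of the 7 differences, 6 transitions and 1 transversion, so the answer is 1.

1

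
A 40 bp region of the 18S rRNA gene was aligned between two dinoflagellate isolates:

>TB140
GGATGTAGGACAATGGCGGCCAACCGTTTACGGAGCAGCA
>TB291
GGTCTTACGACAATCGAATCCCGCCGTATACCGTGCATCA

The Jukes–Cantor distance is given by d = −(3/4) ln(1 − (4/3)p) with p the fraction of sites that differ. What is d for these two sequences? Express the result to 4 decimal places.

Differing sites — 3:A/T; 4:T/C; 5:G/T; 8:G/C; 15:G/C; 17:C/A; 18:G/A; 19:G/T; 22:A/C; 23:A/G; 28:T/A; 32:G/C; 34:A/T; 38:G/T.
p = 14/40 = 0.350000.
d = −0.75 · ln(1 − (4/3)·0.350000) = −0.75 · ln(0.533333) = −0.75 · (-0.628609) = 0.4715.

0.4715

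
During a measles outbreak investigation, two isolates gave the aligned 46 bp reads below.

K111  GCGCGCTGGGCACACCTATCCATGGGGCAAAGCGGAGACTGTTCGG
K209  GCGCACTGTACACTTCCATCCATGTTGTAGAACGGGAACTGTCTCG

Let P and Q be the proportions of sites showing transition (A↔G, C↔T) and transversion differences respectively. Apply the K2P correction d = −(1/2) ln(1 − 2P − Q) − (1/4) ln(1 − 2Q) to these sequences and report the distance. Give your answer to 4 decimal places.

0.5034

Mismatches occur at site 5 (G→A, transition), site 9 (G→T, transversion), site 10 (G→A, transition), site 14 (A→T, transversion), site 15 (C→T, transition), site 17 (T→C, transition), site 25 (G→T, transversion), site 26 (G→T, transversion), site 28 (C→T, transition), site 30 (A→G, transition), site 32 (G→A, transition), site 36 (A→G, transition), site 37 (G→A, transition), site 43 (T→C, transition), site 44 (C→T, transition), site 45 (G→C, transversion).
Of the 16 differences, 11 transitions and 5 transversions over 46 sites: P = 11/46 = 0.239130, Q = 5/46 = 0.108696.
d = −0.5·ln(0.413044) − 0.25·ln(0.782608) = −0.5·(-0.884201) − 0.25·(-0.245123) = 0.5034.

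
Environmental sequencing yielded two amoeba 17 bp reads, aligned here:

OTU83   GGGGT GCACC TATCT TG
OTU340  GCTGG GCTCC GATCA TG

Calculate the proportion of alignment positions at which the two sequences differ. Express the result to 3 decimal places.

The sequences differ at positions 2 (G/C), 3 (G/T), 5 (T/G), 8 (A/T), 11 (T/G), 15 (T/A).
There are 6 differences over 17 sites, so p = 6/17 = 0.353.

0.353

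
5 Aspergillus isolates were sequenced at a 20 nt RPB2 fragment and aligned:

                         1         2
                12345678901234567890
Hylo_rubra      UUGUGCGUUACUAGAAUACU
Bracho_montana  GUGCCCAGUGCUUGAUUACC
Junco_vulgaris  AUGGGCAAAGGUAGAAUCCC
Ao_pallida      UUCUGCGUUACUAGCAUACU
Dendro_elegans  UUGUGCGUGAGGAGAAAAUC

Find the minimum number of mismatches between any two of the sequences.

Pairwise Hamming distances:
  Hylo_rubra vs Bracho_montana: 9
  Hylo_rubra vs Junco_vulgaris: 9
  Hylo_rubra vs Ao_pallida: 2
  Hylo_rubra vs Dendro_elegans: 6
  Bracho_montana vs Junco_vulgaris: 9
  Bracho_montana vs Ao_pallida: 11
  Bracho_montana vs Dendro_elegans: 13
  Junco_vulgaris vs Ao_pallida: 11
  Junco_vulgaris vs Dendro_elegans: 10
  Ao_pallida vs Dendro_elegans: 8
The smallest is 2, between Hylo_rubra and Ao_pallida.

2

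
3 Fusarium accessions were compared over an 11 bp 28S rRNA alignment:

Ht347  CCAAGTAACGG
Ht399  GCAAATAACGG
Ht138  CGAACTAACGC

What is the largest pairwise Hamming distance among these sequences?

Pairwise Hamming distances:
  Ht347 vs Ht399: 2
  Ht347 vs Ht138: 3
  Ht399 vs Ht138: 4
The largest is 4, between Ht399 and Ht138.

4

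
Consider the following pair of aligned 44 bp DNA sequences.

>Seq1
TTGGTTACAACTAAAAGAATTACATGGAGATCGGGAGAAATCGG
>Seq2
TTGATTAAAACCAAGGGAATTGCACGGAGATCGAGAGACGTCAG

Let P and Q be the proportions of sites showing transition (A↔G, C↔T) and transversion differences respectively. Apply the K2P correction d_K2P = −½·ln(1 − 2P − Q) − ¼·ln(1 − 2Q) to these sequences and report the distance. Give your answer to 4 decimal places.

0.3269

Mismatches occur at site 4 (G/A, transition), site 8 (C/A, transversion), site 12 (T/C, transition), site 15 (A/G, transition), site 16 (A/G, transition), site 22 (A/G, transition), site 25 (T/C, transition), site 34 (G/A, transition), site 39 (A/C, transversion), site 40 (A/G, transition), site 43 (G/A, transition).
Of the 11 differences, 9 transitions and 2 transversions over 44 sites: P = 9/44 = 0.204545, Q = 2/44 = 0.045455.
d = −0.5·ln(0.545455) − 0.25·ln(0.909090) = −0.5·(-0.606135) − 0.25·(-0.095311) = 0.3269.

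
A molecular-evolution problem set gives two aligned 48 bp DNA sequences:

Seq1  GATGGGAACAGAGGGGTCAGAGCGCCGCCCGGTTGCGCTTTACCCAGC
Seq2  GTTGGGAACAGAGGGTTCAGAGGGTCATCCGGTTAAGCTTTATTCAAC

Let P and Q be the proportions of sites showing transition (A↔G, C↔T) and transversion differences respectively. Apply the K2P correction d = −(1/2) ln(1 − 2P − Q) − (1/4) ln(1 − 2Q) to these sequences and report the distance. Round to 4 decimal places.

Mismatches occur at site 2 (A/T, transversion), site 16 (G/T, transversion), site 23 (C/G, transversion), site 25 (C/T, transition), site 27 (G/A, transition), site 28 (C/T, transition), site 35 (G/A, transition), site 36 (C/A, transversion), site 43 (C/T, transition), site 44 (C/T, transition), site 47 (G/A, transition).
Of the 11 differences, 7 transitions and 4 transversions over 48 sites: P = 7/48 = 0.145833, Q = 4/48 = 0.083333.
d = −0.5·ln(0.625001) − 0.25·ln(0.833334) = −0.5·(-0.470002) − 0.25·(-0.182321) = 0.2806.

0.2806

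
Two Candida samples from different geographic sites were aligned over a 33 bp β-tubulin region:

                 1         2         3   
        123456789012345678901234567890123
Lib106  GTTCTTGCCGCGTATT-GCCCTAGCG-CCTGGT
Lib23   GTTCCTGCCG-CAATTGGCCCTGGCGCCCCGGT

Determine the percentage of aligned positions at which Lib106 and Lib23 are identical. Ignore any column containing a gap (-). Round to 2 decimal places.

83.33%

Excluding the 3 gap columns leaves 30 comparable sites.
Differing sites — 5:T/C; 12:G/C; 13:T/A; 23:A/G; 30:T/C.
25 of the 30 comparable sites match, so the percent identity is 25/30 × 100 = 83.33%.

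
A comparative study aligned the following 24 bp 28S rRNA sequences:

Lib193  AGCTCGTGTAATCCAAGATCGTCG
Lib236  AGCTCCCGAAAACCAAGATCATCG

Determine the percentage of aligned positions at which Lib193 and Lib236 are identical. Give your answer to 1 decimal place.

The sequences differ at positions 6 (G/C), 7 (T/C), 9 (T/A), 12 (T/A), 21 (G/A).
19 of the 24 sites match, so the percent identity is 19/24 × 100 = 79.2%.

79.2%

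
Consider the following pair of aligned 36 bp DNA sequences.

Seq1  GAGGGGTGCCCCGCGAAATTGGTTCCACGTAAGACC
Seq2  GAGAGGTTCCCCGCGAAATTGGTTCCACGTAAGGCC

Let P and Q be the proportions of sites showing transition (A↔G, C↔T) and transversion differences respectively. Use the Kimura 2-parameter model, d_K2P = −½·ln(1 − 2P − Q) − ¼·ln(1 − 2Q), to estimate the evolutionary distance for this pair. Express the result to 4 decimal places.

Mismatches occur at site 4 (G↔A, transition), site 8 (G↔T, transversion), site 34 (A↔G, transition).
Of the 3 differences, 2 transitions and 1 transversion over 36 sites: P = 2/36 = 0.055556, Q = 1/36 = 0.027778.
d = −0.5·ln(0.861110) − 0.25·ln(0.944444) = −0.5·(-0.149533) − 0.25·(-0.057159) = 0.0891.

0.0891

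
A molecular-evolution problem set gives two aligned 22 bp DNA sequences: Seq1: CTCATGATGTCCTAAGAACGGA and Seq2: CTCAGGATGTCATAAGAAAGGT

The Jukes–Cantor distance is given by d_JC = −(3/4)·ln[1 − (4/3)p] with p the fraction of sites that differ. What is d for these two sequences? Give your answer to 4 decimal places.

0.2082

Differing sites — 5:T/G; 12:C/A; 19:C/A; 22:A/T.
p = 4/22 = 0.181818.
d = −0.75 · ln(1 − (4/3)·0.181818) = −0.75 · ln(0.757576) = −0.75 · (-0.277631) = 0.2082.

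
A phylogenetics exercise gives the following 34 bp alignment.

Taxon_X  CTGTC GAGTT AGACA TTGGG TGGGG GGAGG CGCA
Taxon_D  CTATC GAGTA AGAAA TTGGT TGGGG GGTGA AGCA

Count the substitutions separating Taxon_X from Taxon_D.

Differing sites — 3:G/A; 10:T/A; 14:C/A; 20:G/T; 28:A/T; 30:G/A; 31:C/A.
That gives 7 mismatches out of 34 aligned sites, so the Hamming distance is 7.

7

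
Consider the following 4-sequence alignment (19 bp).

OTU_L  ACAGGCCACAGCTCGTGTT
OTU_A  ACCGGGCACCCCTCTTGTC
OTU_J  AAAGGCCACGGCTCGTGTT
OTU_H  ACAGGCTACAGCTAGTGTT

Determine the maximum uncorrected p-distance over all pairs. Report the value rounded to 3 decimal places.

Pairwise Hamming distances:
  OTU_L vs OTU_A: 6
  OTU_L vs OTU_J: 2
  OTU_L vs OTU_H: 2
  OTU_A vs OTU_J: 7
  OTU_A vs OTU_H: 8
  OTU_J vs OTU_H: 4
The largest is 8 mismatches, between OTU_A and OTU_H; p = 8/19 = 0.421.

0.421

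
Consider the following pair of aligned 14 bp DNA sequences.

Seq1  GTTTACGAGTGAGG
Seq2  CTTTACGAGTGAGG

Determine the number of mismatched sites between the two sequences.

1

Differing sites — 1:G/C.
That gives 1 mismatch out of 14 aligned sites, so the Hamming distance is 1.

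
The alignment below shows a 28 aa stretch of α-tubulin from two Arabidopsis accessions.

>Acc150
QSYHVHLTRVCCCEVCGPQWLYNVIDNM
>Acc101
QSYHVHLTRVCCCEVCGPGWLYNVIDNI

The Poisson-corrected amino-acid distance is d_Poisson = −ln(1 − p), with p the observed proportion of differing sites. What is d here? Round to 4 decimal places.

0.0741

Mismatches occur at site 19 (Q↔G), site 28 (M↔I).
p = 2/28 = 0.071429.
d = −ln(1 − 0.071429) = −ln(0.928571) = 0.0741.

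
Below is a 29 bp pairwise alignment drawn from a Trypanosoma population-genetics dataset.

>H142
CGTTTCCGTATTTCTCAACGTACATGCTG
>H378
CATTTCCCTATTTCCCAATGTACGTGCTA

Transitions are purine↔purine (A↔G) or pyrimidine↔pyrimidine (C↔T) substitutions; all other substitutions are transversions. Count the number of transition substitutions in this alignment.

5

Differing sites — 2:G/A (Ti); 8:G/C (Tv); 15:T/C (Ti); 19:C/T (Ti); 24:A/G (Ti); 29:G/A (Ti).
Of the 6 differences, 5 transitions and 1 transversion, so the answer is 5.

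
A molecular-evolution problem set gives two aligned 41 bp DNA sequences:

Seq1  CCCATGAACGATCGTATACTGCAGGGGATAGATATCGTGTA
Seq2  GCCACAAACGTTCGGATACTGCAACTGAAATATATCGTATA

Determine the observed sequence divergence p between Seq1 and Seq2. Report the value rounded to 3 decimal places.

0.268

The sequences differ at positions 1 (C/G), 5 (T/C), 6 (G/A), 11 (A/T), 15 (T/G), 24 (G/A), 25 (G/C), 26 (G/T), 29 (T/A), 31 (G/T), 39 (G/A).
There are 11 differences over 41 sites, so p = 11/41 = 0.268.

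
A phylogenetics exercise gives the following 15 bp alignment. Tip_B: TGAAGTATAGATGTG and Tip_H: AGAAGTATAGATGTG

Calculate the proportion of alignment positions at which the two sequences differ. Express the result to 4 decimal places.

0.0667

A single mismatch occurs at site 1 (T/A).
There are 1 differences over 15 sites, so p = 1/15 = 0.0667.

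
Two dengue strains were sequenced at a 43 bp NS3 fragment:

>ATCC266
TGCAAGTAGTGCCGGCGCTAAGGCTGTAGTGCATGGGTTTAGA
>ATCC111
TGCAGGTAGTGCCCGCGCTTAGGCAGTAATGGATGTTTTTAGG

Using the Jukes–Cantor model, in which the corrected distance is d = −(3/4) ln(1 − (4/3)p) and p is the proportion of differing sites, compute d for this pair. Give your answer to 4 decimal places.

0.2454

Differing sites — 5:A/G; 14:G/C; 20:A/T; 25:T/A; 29:G/A; 32:C/G; 36:G/T; 37:G/T; 43:A/G.
p = 9/43 = 0.209302.
d = −0.75 · ln(1 − (4/3)·0.209302) = −0.75 · ln(0.720931) = −0.75 · (-0.327212) = 0.2454.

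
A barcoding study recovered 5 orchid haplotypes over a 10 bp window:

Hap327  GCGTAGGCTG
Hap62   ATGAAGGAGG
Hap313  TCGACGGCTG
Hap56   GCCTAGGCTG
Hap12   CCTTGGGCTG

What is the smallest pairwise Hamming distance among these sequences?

Pairwise Hamming distances:
  Hap327 vs Hap62: 5
  Hap327 vs Hap313: 3
  Hap327 vs Hap56: 1
  Hap327 vs Hap12: 3
  Hap62 vs Hap313: 5
  Hap62 vs Hap56: 6
  Hap62 vs Hap12: 7
  Hap313 vs Hap56: 4
  Hap313 vs Hap12: 4
  Hap56 vs Hap12: 3
The smallest is 1, between Hap327 and Hap56.

1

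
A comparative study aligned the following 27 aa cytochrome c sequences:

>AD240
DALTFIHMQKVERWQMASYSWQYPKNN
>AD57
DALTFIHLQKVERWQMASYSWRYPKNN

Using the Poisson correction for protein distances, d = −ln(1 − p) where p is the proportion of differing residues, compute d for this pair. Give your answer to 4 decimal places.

0.0770

Differing sites — 8:M/L; 22:Q/R.
p = 2/27 = 0.074074.
d = −ln(1 − 0.074074) = −ln(0.925926) = 0.0770.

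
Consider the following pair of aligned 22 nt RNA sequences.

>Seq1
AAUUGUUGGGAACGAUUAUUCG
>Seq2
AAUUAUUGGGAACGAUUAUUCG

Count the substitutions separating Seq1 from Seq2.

Differing sites — 5:G/A.
That gives 1 mismatch out of 22 aligned sites, so the Hamming distance is 1.

1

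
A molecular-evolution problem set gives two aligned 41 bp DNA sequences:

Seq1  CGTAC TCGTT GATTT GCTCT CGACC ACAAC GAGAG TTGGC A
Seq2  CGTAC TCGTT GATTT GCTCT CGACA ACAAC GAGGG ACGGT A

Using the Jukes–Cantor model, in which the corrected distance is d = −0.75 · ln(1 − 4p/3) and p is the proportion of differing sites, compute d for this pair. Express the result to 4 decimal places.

The sequences differ at positions 25 (C/A), 34 (A/G), 36 (T/A), 37 (T/C), 40 (C/T).
p = 5/41 = 0.121951.
d = −0.75 · ln(1 − (4/3)·0.121951) = −0.75 · ln(0.837399) = −0.75 · (-0.177455) = 0.1331.

0.1331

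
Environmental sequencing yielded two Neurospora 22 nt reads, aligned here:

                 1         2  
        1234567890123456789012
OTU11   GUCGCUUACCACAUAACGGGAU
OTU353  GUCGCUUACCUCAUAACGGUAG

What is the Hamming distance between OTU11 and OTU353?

Differing sites — 11:A/U; 20:G/U; 22:U/G.
That gives 3 mismatches out of 22 aligned sites, so the Hamming distance is 3.

3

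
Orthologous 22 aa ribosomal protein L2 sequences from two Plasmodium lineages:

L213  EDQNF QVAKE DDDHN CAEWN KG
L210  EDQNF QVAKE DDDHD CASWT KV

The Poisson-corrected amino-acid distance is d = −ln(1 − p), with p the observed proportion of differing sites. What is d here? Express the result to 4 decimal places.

Differing sites — 15:N/D; 18:E/S; 20:N/T; 22:G/V.
p = 4/22 = 0.181818.
d = −ln(1 − 0.181818) = −ln(0.818182) = 0.2007.

0.2007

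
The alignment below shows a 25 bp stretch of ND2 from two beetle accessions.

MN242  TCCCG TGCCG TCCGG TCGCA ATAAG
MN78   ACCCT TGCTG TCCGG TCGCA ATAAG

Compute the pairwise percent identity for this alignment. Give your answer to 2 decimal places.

88.00%

Mismatches occur at site 1 (T/A), site 5 (G/T), site 9 (C/T).
22 of the 25 sites match, so the percent identity is 22/25 × 100 = 88.00%.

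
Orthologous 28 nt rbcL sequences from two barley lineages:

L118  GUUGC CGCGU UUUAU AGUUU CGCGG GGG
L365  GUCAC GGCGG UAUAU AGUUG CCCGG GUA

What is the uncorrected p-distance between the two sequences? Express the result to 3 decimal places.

0.321

Mismatches occur at site 3 (U/C), site 4 (G/A), site 6 (C/G), site 10 (U/G), site 12 (U/A), site 20 (U/G), site 22 (G/C), site 27 (G/U), site 28 (G/A).
There are 9 differences over 28 sites, so p = 9/28 = 0.321.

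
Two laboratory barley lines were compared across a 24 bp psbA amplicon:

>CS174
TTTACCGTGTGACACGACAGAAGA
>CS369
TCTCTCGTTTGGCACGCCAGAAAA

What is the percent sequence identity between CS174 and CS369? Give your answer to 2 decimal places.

70.83%

Mismatches occur at site 2 (T/C), site 4 (A/C), site 5 (C/T), site 9 (G/T), site 12 (A/G), site 17 (A/C), site 23 (G/A).
17 of the 24 sites match, so the percent identity is 17/24 × 100 = 70.83%.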